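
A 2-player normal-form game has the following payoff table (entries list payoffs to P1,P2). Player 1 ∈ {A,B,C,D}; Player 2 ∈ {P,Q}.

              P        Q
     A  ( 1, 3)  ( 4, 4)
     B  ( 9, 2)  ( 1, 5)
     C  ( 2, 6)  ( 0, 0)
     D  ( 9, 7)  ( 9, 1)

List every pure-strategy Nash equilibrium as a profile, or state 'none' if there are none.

(A,P): not NE [P1→D gives 9>1; P2→Q gives 4>3]
(A,Q): not NE [P1→D gives 9>4]
(B,P): not NE [P2→Q gives 5>2]
(B,Q): not NE [P1→D gives 9>1]
(C,P): not NE [P1→D gives 9>2]
(C,Q): not NE [P1→D gives 9>0; P2→P gives 6>0]
(D,P): NE
(D,Q): not NE [P2→P gives 7>1]

Nash profiles: (D,P)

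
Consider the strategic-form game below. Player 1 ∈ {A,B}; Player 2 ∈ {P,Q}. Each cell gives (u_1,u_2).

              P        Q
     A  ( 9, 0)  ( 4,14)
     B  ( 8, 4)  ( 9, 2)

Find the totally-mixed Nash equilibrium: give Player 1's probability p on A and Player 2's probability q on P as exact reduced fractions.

P1 indiff ⇒ q·9+(1-q)·4 = q·8+(1-q)·9 ⇒ q(1) = (1-q)(5) ⇒ q = 5/6
P2 indiff ⇒ p·0+(1-p)·4 = p·14+(1-p)·2 ⇒ p(-14) = (1-p)(-2) ⇒ p = 1/8

(p,q) = (1/8, 5/6)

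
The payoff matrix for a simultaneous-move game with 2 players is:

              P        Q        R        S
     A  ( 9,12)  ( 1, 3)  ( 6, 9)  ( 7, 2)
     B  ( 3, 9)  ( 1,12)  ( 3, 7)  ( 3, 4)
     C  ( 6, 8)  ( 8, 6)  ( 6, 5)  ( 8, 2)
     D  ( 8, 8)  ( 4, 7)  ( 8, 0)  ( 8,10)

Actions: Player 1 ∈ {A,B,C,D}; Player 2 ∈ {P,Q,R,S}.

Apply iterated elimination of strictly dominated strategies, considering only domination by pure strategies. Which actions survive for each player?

P1 drop B (C beats it: P:6>3 Q:8>1 R:6>3 S:8>3)
P2 drop Q (P beats it: A:12>3 C:8>6 D:8>7)
P2 drop R (P beats it: A:12>9 C:8>5 D:8>0)
P1→{A,C,D} P2→{P,S}

Survivors P1:{A,C,D} P2:{P,S}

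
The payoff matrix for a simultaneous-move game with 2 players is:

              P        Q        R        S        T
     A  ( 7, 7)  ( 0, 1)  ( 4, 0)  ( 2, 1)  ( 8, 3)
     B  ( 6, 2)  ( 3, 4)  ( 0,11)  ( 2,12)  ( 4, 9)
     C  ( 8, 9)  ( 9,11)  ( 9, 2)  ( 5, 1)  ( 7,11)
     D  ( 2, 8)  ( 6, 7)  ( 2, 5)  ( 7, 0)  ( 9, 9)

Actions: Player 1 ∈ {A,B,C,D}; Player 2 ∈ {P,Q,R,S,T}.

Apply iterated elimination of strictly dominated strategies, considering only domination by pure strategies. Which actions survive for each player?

IESDS → P1:{A,C,D} P2:{P,Q,T}

P1 drop B (C beats it: P:8>6 Q:9>3 R:9>0 S:5>2 T:7>4)
P2 drop R (P beats it: A:7>0 C:9>2 D:8>5)
P2 drop S (P beats it: A:7>1 C:9>1 D:8>0)
P1→{A,C,D} P2→{P,Q,T}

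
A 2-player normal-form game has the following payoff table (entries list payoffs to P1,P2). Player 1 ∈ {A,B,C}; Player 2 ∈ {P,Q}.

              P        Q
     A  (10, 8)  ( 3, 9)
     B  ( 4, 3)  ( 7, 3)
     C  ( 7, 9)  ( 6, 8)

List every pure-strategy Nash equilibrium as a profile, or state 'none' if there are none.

(A,P): not NE [P2→Q gives 9>8]
(A,Q): not NE [P1→B gives 7>3]
(B,P): not NE [P1→A gives 10>4]
(B,Q): NE
(C,P): not NE [P1→A gives 10>7]
(C,Q): not NE [P1→B gives 7>6; P2→P gives 9>8]

Nash profiles: (B,Q)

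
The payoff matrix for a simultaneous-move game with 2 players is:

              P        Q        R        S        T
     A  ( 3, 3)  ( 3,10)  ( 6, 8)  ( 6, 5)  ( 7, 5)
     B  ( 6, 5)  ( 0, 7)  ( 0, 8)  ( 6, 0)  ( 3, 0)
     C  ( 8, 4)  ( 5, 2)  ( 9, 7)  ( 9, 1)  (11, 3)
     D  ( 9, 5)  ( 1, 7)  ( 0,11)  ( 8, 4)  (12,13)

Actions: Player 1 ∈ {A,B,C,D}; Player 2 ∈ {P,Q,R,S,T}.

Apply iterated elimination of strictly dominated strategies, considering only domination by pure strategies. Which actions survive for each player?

Remaining: P1:{C,D} P2:{R,T}

P1 drop A (C beats it: P:8>3 Q:5>3 R:9>6 S:9>6 T:11>7)
P1 drop B (C beats it: P:8>6 Q:5>0 R:9>0 S:9>6 T:11>3)
P2 drop P (R beats it: C:7>4 D:11>5)
P2 drop Q (R beats it: C:7>2 D:11>7)
P2 drop S (R beats it: C:7>1 D:11>4)
P1→{C,D} P2→{R,T}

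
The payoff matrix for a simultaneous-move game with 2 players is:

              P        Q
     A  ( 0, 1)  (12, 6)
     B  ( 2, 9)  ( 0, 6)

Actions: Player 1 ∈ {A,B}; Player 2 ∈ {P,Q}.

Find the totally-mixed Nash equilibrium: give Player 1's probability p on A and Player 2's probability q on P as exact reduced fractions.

P1 indiff ⇒ q·0+(1-q)·12 = q·2+(1-q)·0 ⇒ q(-2) = (1-q)(-12) ⇒ q = 6/7
P2 indiff ⇒ p·1+(1-p)·9 = p·6+(1-p)·6 ⇒ p(-5) = (1-p)(-3) ⇒ p = 3/8

p=3/8, q=6/7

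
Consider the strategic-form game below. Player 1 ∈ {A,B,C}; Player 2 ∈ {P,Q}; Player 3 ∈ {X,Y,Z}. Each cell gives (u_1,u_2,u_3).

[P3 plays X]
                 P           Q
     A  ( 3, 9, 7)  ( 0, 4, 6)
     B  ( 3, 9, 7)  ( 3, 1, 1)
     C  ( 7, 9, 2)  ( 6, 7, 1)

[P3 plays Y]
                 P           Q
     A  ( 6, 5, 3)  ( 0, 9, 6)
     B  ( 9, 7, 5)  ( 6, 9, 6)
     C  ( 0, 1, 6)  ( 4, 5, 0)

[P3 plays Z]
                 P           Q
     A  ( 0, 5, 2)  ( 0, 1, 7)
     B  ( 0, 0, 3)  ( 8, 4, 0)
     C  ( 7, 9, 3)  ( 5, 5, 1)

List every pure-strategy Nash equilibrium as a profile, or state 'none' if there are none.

(A,P,X): not NE [P1→C gives 7>3]
(A,P,Y): not NE [P1→B gives 9>6; P2→Q gives 9>5; P3→X gives 7>3]
(A,P,Z): not NE [P1→C gives 7>0; P3→X gives 7>2]
(A,Q,X): not NE [P1→C gives 6>0; P2→P gives 9>4; P3→Z gives 7>6]
(A,Q,Y): not NE [P1→B gives 6>0; P3→Z gives 7>6]
(A,Q,Z): not NE [P1→B gives 8>0; P2→P gives 5>1]
(B,P,X): not NE [P1→C gives 7>3]
(B,P,Y): not NE [P2→Q gives 9>7; P3→X gives 7>5]
(B,P,Z): not NE [P1→C gives 7>0; P2→Q gives 4>0; P3→X gives 7>3]
(B,Q,X): not NE [P1→C gives 6>3; P2→P gives 9>1; P3→Y gives 6>1]
(B,Q,Y): NE
(B,Q,Z): not NE [P3→Y gives 6>0]
(C,P,X): not NE [P3→Y gives 6>2]
(C,P,Y): not NE [P1→B gives 9>0; P2→Q gives 5>1]
(C,P,Z): not NE [P3→Y gives 6>3]
(C,Q,X): not NE [P2→P gives 9>7]
(C,Q,Y): not NE [P1→B gives 6>4; P3→Z gives 1>0]
(C,Q,Z): not NE [P1→B gives 8>5; P2→P gives 9>5]

PSNE = {(B,Q,Y)}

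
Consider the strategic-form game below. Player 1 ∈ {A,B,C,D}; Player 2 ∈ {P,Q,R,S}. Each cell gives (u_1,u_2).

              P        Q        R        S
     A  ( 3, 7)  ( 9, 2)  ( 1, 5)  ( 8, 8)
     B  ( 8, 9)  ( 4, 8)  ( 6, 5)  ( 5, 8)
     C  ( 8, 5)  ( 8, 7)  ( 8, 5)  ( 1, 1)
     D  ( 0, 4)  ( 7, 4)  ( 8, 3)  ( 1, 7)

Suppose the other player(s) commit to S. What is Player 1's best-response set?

BR_1 = {A}

u_1(A vs S) = 8
u_1(B vs S) = 5
u_1(C vs S) = 1
u_1(D vs S) = 1
max payoff 8 at {A}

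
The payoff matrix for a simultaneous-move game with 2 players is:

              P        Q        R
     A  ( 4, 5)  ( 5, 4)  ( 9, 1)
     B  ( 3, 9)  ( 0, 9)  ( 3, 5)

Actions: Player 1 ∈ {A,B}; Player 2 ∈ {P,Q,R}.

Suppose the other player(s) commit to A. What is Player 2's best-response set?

BR_2 = {P}

u_2(P vs A) = 5
u_2(Q vs A) = 4
u_2(R vs A) = 1
max payoff 5 at {P}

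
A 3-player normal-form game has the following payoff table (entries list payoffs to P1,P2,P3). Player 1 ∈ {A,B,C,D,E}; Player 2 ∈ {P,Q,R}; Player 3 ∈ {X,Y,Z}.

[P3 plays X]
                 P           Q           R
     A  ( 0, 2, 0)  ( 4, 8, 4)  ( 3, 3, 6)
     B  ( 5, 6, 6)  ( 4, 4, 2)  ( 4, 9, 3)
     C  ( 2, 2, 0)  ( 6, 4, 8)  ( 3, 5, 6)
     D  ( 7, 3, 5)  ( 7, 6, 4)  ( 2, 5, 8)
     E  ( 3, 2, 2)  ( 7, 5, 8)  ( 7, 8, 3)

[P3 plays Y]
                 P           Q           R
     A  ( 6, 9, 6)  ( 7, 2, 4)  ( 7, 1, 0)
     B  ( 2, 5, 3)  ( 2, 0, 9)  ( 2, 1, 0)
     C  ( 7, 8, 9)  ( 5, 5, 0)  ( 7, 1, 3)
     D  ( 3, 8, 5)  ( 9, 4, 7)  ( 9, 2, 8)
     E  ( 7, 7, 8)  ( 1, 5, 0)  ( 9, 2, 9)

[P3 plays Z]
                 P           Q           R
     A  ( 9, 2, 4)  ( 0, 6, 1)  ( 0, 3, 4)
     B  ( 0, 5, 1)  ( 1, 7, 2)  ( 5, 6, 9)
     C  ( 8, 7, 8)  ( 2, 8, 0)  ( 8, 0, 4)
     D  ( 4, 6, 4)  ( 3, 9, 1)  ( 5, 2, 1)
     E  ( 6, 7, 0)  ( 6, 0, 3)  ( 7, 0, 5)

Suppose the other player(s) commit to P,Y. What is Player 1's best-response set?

P1 best: {C,E}

u_1(A vs P,Y) = 6
u_1(B vs P,Y) = 2
u_1(C vs P,Y) = 7
u_1(D vs P,Y) = 3
u_1(E vs P,Y) = 7
max payoff 7 at {C,E}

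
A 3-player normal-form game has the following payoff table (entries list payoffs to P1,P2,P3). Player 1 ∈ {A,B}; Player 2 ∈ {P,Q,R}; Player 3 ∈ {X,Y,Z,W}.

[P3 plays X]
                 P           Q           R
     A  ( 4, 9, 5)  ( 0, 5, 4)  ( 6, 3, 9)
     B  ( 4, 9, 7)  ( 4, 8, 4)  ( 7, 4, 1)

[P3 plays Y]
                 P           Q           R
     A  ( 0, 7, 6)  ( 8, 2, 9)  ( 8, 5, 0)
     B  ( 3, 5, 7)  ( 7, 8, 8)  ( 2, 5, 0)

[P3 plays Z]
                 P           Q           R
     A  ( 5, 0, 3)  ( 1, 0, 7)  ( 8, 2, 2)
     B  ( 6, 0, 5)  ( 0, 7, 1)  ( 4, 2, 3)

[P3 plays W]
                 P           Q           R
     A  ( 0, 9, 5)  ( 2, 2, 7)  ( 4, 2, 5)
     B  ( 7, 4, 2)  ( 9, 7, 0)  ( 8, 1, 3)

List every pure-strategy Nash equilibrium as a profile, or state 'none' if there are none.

NE set: (B,P,X)

(A,P,X): not NE [P3→Y gives 6>5]
(A,P,Y): not NE [P1→B gives 3>0]
(A,P,Z): not NE [P1→B gives 6>5; P2→R gives 2>0; P3→Y gives 6>3]
(A,P,W): not NE [P1→B gives 7>0; P3→Y gives 6>5]
(A,Q,X): not NE [P1→B gives 4>0; P2→P gives 9>5; P3→Y gives 9>4]
(A,Q,Y): not NE [P2→P gives 7>2]
(A,Q,Z): not NE [P2→R gives 2>0; P3→Y gives 9>7]
(A,Q,W): not NE [P1→B gives 9>2; P2→P gives 9>2; P3→Y gives 9>7]
(A,R,X): not NE [P1→B gives 7>6; P2→P gives 9>3]
(A,R,Y): not NE [P2→P gives 7>5; P3→X gives 9>0]
(A,R,Z): not NE [P3→X gives 9>2]
(A,R,W): not NE [P1→B gives 8>4; P2→P gives 9>2; P3→X gives 9>5]
(B,P,X): NE
(B,P,Y): not NE [P2→Q gives 8>5]
(B,P,Z): not NE [P2→Q gives 7>0; P3→Y gives 7>5]
(B,P,W): not NE [P2→Q gives 7>4; P3→Y gives 7>2]
(B,Q,X): not NE [P2→P gives 9>8; P3→Y gives 8>4]
(B,Q,Y): not NE [P1→A gives 8>7]
(B,Q,Z): not NE [P1→A gives 1>0; P3→Y gives 8>1]
(B,Q,W): not NE [P3→Y gives 8>0]
(B,R,X): not NE [P2→P gives 9>4; P3→W gives 3>1]
(B,R,Y): not NE [P1→A gives 8>2; P2→Q gives 8>5; P3→W gives 3>0]
(B,R,Z): not NE [P1→A gives 8>4; P2→Q gives 7>2]
(B,R,W): not NE [P2→Q gives 7>1]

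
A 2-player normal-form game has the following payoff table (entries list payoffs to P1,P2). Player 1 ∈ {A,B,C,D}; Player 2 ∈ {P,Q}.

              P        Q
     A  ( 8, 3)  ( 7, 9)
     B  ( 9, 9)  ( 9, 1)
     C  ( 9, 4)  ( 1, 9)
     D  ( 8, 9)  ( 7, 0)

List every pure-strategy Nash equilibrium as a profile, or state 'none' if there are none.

Nash profiles: (B,P)

(A,P): not NE [P1→C gives 9>8; P2→Q gives 9>3]
(A,Q): not NE [P1→B gives 9>7]
(B,P): NE
(B,Q): not NE [P2→P gives 9>1]
(C,P): not NE [P2→Q gives 9>4]
(C,Q): not NE [P1→B gives 9>1]
(D,P): not NE [P1→C gives 9>8]
(D,Q): not NE [P1→B gives 9>7; P2→P gives 9>0]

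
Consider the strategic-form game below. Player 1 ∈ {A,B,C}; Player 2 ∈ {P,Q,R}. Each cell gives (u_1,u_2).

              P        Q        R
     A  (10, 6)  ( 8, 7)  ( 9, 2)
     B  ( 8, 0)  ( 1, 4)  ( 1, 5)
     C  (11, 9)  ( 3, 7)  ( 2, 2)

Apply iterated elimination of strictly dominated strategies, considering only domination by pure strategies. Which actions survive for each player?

IESDS → P1:{A,C} P2:{P,Q}

P1 drop B (A beats it: P:10>8 Q:8>1 R:9>1)
P2 drop R (P beats it: A:6>2 C:9>2)
P1→{A,C} P2→{P,Q}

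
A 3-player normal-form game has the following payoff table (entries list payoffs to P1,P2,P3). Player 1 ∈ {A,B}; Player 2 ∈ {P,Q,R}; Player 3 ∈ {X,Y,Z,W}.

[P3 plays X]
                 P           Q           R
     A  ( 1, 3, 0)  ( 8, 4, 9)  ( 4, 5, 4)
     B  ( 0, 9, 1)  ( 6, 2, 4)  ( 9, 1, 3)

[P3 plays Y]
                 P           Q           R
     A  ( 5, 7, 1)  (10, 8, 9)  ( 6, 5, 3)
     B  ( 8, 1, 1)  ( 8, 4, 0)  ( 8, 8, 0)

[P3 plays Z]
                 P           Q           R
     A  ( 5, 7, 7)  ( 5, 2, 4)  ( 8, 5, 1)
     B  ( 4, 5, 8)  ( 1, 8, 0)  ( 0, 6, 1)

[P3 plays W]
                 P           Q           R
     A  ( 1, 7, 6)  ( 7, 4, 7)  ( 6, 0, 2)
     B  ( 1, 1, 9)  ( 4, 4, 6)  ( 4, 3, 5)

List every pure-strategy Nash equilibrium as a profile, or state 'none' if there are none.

(A,P,X): not NE [P2→R gives 5>3; P3→Z gives 7>0]
(A,P,Y): not NE [P1→B gives 8>5; P2→Q gives 8>7; P3→Z gives 7>1]
(A,P,Z): NE
(A,P,W): not NE [P3→Z gives 7>6]
(A,Q,X): not NE [P2→R gives 5>4]
(A,Q,Y): NE
(A,Q,Z): not NE [P2→P gives 7>2; P3→Y gives 9>4]
(A,Q,W): not NE [P2→P gives 7>4; P3→Y gives 9>7]
(A,R,X): not NE [P1→B gives 9>4]
(A,R,Y): not NE [P1→B gives 8>6; P2→Q gives 8>5; P3→X gives 4>3]
(A,R,Z): not NE [P2→P gives 7>5; P3→X gives 4>1]
(A,R,W): not NE [P2→P gives 7>0; P3→X gives 4>2]
(B,P,X): not NE [P1→A gives 1>0; P3→W gives 9>1]
(B,P,Y): not NE [P2→R gives 8>1; P3→W gives 9>1]
(B,P,Z): not NE [P1→A gives 5>4; P2→Q gives 8>5; P3→W gives 9>8]
(B,P,W): not NE [P2→Q gives 4>1]
(B,Q,X): not NE [P1→A gives 8>6; P2→P gives 9>2; P3→W gives 6>4]
(B,Q,Y): not NE [P1→A gives 10>8; P2→R gives 8>4; P3→W gives 6>0]
(B,Q,Z): not NE [P1→A gives 5>1; P3→W gives 6>0]
(B,Q,W): not NE [P1→A gives 7>4]
(B,R,X): not NE [P2→P gives 9>1; P3→W gives 5>3]
(B,R,Y): not NE [P3→W gives 5>0]
(B,R,Z): not NE [P1→A gives 8>0; P2→Q gives 8>6; P3→W gives 5>1]
(B,R,W): not NE [P1→A gives 6>4; P2→Q gives 4>3]

NE set: (A,P,Z), (A,Q,Y)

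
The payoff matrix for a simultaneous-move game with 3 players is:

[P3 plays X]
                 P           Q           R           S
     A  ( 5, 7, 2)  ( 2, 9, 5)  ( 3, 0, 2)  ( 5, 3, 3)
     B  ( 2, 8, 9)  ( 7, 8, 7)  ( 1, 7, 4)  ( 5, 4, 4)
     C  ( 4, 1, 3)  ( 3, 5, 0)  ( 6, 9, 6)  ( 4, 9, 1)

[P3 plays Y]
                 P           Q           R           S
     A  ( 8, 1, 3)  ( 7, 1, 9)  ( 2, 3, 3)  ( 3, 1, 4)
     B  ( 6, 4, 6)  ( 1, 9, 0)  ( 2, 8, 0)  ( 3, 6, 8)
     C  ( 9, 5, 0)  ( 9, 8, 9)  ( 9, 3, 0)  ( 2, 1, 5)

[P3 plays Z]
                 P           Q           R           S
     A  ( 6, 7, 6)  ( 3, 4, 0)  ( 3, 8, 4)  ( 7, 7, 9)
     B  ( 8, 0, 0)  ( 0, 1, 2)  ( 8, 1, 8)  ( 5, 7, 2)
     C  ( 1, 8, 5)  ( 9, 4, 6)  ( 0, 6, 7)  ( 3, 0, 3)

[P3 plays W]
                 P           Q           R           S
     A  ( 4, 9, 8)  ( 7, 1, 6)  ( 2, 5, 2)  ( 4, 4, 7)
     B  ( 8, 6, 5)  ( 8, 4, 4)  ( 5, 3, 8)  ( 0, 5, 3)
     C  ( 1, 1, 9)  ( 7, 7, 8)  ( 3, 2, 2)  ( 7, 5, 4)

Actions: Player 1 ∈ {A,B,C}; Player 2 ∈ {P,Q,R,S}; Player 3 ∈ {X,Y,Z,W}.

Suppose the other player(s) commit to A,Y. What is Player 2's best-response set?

u_2(P vs A,Y) = 1
u_2(Q vs A,Y) = 1
u_2(R vs A,Y) = 3
u_2(S vs A,Y) = 1
max payoff 3 at {R}

argmax u_2 = {R}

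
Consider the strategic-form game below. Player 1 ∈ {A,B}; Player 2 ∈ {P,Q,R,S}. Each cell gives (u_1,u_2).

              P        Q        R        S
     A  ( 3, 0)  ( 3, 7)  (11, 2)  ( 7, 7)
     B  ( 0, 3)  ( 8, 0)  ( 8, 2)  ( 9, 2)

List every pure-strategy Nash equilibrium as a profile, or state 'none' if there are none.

(A,P): not NE [P2→S gives 7>0]
(A,Q): not NE [P1→B gives 8>3]
(A,R): not NE [P2→S gives 7>2]
(A,S): not NE [P1→B gives 9>7]
(B,P): not NE [P1→A gives 3>0]
(B,Q): not NE [P2→P gives 3>0]
(B,R): not NE [P1→A gives 11>8; P2→P gives 3>2]
(B,S): not NE [P2→P gives 3>2]

No pure NE.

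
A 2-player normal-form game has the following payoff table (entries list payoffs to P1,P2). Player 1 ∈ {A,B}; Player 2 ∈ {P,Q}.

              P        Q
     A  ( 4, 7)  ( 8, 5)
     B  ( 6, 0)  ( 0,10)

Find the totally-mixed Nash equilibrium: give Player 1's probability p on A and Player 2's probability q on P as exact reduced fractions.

p=5/6, q=4/5

P1 indiff ⇒ q·4+(1-q)·8 = q·6+(1-q)·0 ⇒ q(-2) = (1-q)(-8) ⇒ q = 4/5
P2 indiff ⇒ p·7+(1-p)·0 = p·5+(1-p)·10 ⇒ p(2) = (1-p)(10) ⇒ p = 5/6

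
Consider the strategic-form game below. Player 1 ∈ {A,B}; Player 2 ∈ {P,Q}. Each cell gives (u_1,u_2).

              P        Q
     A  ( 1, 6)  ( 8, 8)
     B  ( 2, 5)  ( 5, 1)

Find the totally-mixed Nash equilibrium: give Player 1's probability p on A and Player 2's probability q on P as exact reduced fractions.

P1 indiff ⇒ q·1+(1-q)·8 = q·2+(1-q)·5 ⇒ q(-1) = (1-q)(-3) ⇒ q = 3/4
P2 indiff ⇒ p·6+(1-p)·5 = p·8+(1-p)·1 ⇒ p(-2) = (1-p)(-4) ⇒ p = 2/3

P1 mixes 2/3 on A; P2 mixes 3/4 on P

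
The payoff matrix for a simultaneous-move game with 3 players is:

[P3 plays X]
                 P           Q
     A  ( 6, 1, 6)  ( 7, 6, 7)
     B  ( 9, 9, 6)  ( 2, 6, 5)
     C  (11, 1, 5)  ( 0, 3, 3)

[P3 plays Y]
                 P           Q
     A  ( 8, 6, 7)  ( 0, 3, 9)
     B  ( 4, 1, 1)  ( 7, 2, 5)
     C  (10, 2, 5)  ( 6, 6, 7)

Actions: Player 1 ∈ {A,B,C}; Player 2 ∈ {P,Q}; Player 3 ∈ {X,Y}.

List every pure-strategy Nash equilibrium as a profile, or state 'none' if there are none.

NE set: (B,Q,Y)

(A,P,X): not NE [P1→C gives 11>6; P2→Q gives 6>1; P3→Y gives 7>6]
(A,P,Y): not NE [P1→C gives 10>8]
(A,Q,X): not NE [P3→Y gives 9>7]
(A,Q,Y): not NE [P1→B gives 7>0; P2→P gives 6>3]
(B,P,X): not NE [P1→C gives 11>9]
(B,P,Y): not NE [P1→C gives 10>4; P2→Q gives 2>1; P3→X gives 6>1]
(B,Q,X): not NE [P1→A gives 7>2; P2→P gives 9>6]
(B,Q,Y): NE
(C,P,X): not NE [P2→Q gives 3>1]
(C,P,Y): not NE [P2→Q gives 6>2]
(C,Q,X): not NE [P1→A gives 7>0; P3→Y gives 7>3]
(C,Q,Y): not NE [P1→B gives 7>6]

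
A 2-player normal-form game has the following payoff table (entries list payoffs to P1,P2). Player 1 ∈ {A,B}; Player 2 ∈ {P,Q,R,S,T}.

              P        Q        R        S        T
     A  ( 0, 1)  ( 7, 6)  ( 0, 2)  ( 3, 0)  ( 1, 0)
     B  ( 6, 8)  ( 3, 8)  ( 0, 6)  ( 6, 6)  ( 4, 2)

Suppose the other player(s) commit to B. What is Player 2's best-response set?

u_2(P vs B) = 8
u_2(Q vs B) = 8
u_2(R vs B) = 6
u_2(S vs B) = 6
u_2(T vs B) = 2
max payoff 8 at {P,Q}

P2 best: {P,Q}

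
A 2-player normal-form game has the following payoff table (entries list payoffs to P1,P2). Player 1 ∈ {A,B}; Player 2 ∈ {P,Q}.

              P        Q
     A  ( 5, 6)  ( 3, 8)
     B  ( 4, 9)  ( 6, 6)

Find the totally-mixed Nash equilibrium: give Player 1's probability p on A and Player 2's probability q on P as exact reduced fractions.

(p,q) = (3/5, 3/4)

P1 indiff ⇒ q·5+(1-q)·3 = q·4+(1-q)·6 ⇒ q(1) = (1-q)(3) ⇒ q = 3/4
P2 indiff ⇒ p·6+(1-p)·9 = p·8+(1-p)·6 ⇒ p(-2) = (1-p)(-3) ⇒ p = 3/5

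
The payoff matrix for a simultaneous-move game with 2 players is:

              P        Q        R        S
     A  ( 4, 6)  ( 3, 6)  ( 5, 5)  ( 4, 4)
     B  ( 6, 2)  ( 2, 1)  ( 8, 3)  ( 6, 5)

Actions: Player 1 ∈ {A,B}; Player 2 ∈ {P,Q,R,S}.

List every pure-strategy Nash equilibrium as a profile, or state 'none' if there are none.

(A,P): not NE [P1→B gives 6>4]
(A,Q): NE
(A,R): not NE [P1→B gives 8>5; P2→Q gives 6>5]
(A,S): not NE [P1→B gives 6>4; P2→Q gives 6>4]
(B,P): not NE [P2→S gives 5>2]
(B,Q): not NE [P1→A gives 3>2; P2→S gives 5>1]
(B,R): not NE [P2→S gives 5>3]
(B,S): NE

Nash profiles: (A,Q), (B,S)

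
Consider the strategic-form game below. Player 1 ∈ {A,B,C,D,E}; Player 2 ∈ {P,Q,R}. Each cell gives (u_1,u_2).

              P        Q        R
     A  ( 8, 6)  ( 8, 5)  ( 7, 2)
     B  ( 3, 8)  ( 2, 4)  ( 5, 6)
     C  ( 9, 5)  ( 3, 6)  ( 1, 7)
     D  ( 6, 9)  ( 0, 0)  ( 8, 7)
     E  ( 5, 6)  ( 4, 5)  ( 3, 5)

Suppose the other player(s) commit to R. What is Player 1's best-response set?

BR_1 = {D}

u_1(A vs R) = 7
u_1(B vs R) = 5
u_1(C vs R) = 1
u_1(D vs R) = 8
u_1(E vs R) = 3
max payoff 8 at {D}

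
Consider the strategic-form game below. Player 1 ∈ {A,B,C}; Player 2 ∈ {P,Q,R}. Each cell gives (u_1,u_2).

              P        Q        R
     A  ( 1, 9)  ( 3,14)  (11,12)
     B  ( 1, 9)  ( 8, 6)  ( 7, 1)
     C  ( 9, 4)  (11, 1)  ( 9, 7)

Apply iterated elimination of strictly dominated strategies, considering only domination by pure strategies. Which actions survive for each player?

Remaining: P1:{A,C} P2:{Q,R}

P1 drop B (C beats it: P:9>1 Q:11>8 R:9>7)
P2 drop P (R beats it: A:12>9 C:7>4)
P1→{A,C} P2→{Q,R}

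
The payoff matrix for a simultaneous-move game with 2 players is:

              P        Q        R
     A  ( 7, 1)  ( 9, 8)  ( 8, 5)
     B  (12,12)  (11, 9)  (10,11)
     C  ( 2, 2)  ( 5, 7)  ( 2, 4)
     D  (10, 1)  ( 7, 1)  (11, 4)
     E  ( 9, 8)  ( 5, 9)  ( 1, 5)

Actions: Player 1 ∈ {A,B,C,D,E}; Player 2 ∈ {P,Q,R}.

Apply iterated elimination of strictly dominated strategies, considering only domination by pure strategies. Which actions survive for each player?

IESDS → P1:{B,D} P2:{P,R}

P1 drop A (B beats it: P:12>7 Q:11>9 R:10>8)
P1 drop C (B beats it: P:12>2 Q:11>5 R:10>2)
P1 drop E (B beats it: P:12>9 Q:11>5 R:10>1)
P2 drop Q (R beats it: B:11>9 D:4>1)
P1→{B,D} P2→{P,R}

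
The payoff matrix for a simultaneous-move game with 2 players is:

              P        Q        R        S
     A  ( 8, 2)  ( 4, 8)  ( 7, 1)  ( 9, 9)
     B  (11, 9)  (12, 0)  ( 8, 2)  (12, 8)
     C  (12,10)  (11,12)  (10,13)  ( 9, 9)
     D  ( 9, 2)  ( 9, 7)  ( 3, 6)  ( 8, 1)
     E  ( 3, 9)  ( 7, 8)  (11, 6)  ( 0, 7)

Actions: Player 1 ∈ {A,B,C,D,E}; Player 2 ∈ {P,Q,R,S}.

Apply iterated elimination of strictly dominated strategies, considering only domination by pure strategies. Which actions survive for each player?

IESDS → P1:{B,C,E} P2:{P,Q,R}

P1 drop A (B beats it: P:11>8 Q:12>4 R:8>7 S:12>9)
P1 drop D (B beats it: P:11>9 Q:12>9 R:8>3 S:12>8)
P2 drop S (P beats it: B:9>8 C:10>9 E:9>7)
P1→{B,C,E} P2→{P,Q,R}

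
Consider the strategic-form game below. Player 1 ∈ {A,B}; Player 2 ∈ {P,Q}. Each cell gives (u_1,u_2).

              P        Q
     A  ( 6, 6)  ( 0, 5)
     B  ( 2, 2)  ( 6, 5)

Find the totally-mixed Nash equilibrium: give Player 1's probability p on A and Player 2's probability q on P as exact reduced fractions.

P1 indiff ⇒ q·6+(1-q)·0 = q·2+(1-q)·6 ⇒ q(4) = (1-q)(6) ⇒ q = 3/5
P2 indiff ⇒ p·6+(1-p)·2 = p·5+(1-p)·5 ⇒ p(1) = (1-p)(3) ⇒ p = 3/4

P1 mixes 3/4 on A; P2 mixes 3/5 on P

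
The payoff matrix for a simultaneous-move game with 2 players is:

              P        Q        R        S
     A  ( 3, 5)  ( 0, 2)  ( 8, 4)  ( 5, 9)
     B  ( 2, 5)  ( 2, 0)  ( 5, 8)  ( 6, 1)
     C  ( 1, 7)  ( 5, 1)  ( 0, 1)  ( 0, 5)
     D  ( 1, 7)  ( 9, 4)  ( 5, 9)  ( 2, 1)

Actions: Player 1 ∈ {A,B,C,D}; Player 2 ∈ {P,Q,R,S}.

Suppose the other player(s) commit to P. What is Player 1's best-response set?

u_1(A vs P) = 3
u_1(B vs P) = 2
u_1(C vs P) = 1
u_1(D vs P) = 1
max payoff 3 at {A}

P1 best: {A}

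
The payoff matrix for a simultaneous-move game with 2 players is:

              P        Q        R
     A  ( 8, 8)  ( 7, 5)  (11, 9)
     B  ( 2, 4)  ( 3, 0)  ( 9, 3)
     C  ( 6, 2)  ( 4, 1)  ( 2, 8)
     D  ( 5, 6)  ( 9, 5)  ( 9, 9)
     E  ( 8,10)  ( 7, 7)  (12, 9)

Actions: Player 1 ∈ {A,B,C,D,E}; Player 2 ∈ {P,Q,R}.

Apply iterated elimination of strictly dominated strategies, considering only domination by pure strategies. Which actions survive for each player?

IESDS → P1:{A,E} P2:{P,R}

P1 drop B (A beats it: P:8>2 Q:7>3 R:11>9)
P1 drop C (A beats it: P:8>6 Q:7>4 R:11>2)
P2 drop Q (P beats it: A:8>5 D:6>5 E:10>7)
P1 drop D (A beats it: P:8>5 R:11>9)
P1→{A,E} P2→{P,R}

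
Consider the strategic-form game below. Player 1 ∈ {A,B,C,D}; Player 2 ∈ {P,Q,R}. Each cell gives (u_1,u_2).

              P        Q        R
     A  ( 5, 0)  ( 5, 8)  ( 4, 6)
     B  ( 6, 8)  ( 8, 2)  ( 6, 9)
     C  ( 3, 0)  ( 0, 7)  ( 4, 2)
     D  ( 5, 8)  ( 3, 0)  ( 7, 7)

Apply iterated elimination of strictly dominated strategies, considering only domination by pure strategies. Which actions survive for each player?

P1 drop A (B beats it: P:6>5 Q:8>5 R:6>4)
P1 drop C (B beats it: P:6>3 Q:8>0 R:6>4)
P2 drop Q (P beats it: B:8>2 D:8>0)
P1→{B,D} P2→{P,R}

IESDS → P1:{B,D} P2:{P,R}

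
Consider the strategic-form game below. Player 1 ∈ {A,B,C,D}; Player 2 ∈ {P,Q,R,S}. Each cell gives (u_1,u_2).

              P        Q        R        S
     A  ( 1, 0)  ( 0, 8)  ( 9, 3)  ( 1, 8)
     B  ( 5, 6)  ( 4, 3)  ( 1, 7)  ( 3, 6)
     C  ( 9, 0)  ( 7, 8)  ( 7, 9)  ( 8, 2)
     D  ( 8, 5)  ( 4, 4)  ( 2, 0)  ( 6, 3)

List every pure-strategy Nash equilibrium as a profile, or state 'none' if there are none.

(A,P): not NE [P1→C gives 9>1; P2→S gives 8>0]
(A,Q): not NE [P1→C gives 7>0]
(A,R): not NE [P2→S gives 8>3]
(A,S): not NE [P1→C gives 8>1]
(B,P): not NE [P1→C gives 9>5; P2→R gives 7>6]
(B,Q): not NE [P1→C gives 7>4; P2→R gives 7>3]
(B,R): not NE [P1→A gives 9>1]
(B,S): not NE [P1→C gives 8>3; P2→R gives 7>6]
(C,P): not NE [P2→R gives 9>0]
(C,Q): not NE [P2→R gives 9>8]
(C,R): not NE [P1→A gives 9>7]
(C,S): not NE [P2→R gives 9>2]
(D,P): not NE [P1→C gives 9>8]
(D,Q): not NE [P1→C gives 7>4; P2→P gives 5>4]
(D,R): not NE [P1→A gives 9>2; P2→P gives 5>0]
(D,S): not NE [P1→C gives 8>6; P2→P gives 5>3]

No pure NE.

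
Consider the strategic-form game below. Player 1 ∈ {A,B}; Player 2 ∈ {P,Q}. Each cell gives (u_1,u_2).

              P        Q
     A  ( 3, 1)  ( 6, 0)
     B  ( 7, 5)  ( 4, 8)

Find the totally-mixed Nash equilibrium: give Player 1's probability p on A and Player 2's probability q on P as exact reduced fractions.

P1 indiff ⇒ q·3+(1-q)·6 = q·7+(1-q)·4 ⇒ q(-4) = (1-q)(-2) ⇒ q = 1/3
P2 indiff ⇒ p·1+(1-p)·5 = p·0+(1-p)·8 ⇒ p(1) = (1-p)(3) ⇒ p = 3/4

P1 mixes 3/4 on A; P2 mixes 1/3 on P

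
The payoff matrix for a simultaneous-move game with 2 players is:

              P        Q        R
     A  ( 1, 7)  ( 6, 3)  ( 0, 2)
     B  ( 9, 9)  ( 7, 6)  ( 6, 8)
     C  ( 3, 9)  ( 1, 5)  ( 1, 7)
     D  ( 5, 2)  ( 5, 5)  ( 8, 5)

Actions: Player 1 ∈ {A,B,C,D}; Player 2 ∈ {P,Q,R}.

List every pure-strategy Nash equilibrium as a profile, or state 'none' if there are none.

NE set: (B,P), (D,R)

(A,P): not NE [P1→B gives 9>1]
(A,Q): not NE [P1→B gives 7>6; P2→P gives 7>3]
(A,R): not NE [P1→D gives 8>0; P2→P gives 7>2]
(B,P): NE
(B,Q): not NE [P2→P gives 9>6]
(B,R): not NE [P1→D gives 8>6; P2→P gives 9>8]
(C,P): not NE [P1→B gives 9>3]
(C,Q): not NE [P1→B gives 7>1; P2→P gives 9>5]
(C,R): not NE [P1→D gives 8>1; P2→P gives 9>7]
(D,P): not NE [P1→B gives 9>5; P2→R gives 5>2]
(D,Q): not NE [P1→B gives 7>5]
(D,R): NE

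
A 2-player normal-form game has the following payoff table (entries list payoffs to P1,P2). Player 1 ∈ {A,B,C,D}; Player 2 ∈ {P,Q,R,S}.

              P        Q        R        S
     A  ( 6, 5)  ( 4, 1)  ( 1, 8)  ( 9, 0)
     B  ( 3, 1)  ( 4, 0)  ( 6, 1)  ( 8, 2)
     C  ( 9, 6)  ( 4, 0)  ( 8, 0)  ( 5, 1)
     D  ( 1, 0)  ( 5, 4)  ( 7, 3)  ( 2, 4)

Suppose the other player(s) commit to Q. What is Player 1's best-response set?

BR_1 = {D}

u_1(A vs Q) = 4
u_1(B vs Q) = 4
u_1(C vs Q) = 4
u_1(D vs Q) = 5
max payoff 5 at {D}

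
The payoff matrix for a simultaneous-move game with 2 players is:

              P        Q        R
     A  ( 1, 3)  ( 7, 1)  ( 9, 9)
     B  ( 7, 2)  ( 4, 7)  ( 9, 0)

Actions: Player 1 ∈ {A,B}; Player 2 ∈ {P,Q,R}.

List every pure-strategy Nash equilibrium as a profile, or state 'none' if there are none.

(A,P): not NE [P1→B gives 7>1; P2→R gives 9>3]
(A,Q): not NE [P2→R gives 9>1]
(A,R): NE
(B,P): not NE [P2→Q gives 7>2]
(B,Q): not NE [P1→A gives 7>4]
(B,R): not NE [P2→Q gives 7>0]

Nash profiles: (A,R)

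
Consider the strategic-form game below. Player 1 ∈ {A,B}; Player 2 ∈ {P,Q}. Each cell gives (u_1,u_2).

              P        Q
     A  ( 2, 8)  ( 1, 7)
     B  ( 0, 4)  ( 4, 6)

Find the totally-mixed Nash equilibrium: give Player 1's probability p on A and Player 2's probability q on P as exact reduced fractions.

P1 indiff ⇒ q·2+(1-q)·1 = q·0+(1-q)·4 ⇒ q(2) = (1-q)(3) ⇒ q = 3/5
P2 indiff ⇒ p·8+(1-p)·4 = p·7+(1-p)·6 ⇒ p(1) = (1-p)(2) ⇒ p = 2/3

P1 mixes 2/3 on A; P2 mixes 3/5 on P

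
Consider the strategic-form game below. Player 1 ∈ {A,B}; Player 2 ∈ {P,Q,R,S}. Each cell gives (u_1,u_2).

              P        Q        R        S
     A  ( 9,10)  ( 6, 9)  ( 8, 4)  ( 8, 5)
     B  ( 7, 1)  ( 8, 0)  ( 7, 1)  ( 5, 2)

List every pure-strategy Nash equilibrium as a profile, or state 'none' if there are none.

(A,P): NE
(A,Q): not NE [P1→B gives 8>6; P2→P gives 10>9]
(A,R): not NE [P2→P gives 10>4]
(A,S): not NE [P2→P gives 10>5]
(B,P): not NE [P1→A gives 9>7; P2→S gives 2>1]
(B,Q): not NE [P2→S gives 2>0]
(B,R): not NE [P1→A gives 8>7; P2→S gives 2>1]
(B,S): not NE [P1→A gives 8>5]

PSNE = {(A,P)}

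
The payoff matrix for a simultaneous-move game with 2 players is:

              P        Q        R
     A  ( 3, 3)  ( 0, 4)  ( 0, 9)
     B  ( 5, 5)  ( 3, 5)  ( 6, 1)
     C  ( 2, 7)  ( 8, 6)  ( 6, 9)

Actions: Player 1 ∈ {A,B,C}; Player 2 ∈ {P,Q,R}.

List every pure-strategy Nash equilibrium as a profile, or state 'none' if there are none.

(A,P): not NE [P1→B gives 5>3; P2→R gives 9>3]
(A,Q): not NE [P1→C gives 8>0; P2→R gives 9>4]
(A,R): not NE [P1→C gives 6>0]
(B,P): NE
(B,Q): not NE [P1→C gives 8>3]
(B,R): not NE [P2→Q gives 5>1]
(C,P): not NE [P1→B gives 5>2; P2→R gives 9>7]
(C,Q): not NE [P2→R gives 9>6]
(C,R): NE

PSNE = {(B,P), (C,R)}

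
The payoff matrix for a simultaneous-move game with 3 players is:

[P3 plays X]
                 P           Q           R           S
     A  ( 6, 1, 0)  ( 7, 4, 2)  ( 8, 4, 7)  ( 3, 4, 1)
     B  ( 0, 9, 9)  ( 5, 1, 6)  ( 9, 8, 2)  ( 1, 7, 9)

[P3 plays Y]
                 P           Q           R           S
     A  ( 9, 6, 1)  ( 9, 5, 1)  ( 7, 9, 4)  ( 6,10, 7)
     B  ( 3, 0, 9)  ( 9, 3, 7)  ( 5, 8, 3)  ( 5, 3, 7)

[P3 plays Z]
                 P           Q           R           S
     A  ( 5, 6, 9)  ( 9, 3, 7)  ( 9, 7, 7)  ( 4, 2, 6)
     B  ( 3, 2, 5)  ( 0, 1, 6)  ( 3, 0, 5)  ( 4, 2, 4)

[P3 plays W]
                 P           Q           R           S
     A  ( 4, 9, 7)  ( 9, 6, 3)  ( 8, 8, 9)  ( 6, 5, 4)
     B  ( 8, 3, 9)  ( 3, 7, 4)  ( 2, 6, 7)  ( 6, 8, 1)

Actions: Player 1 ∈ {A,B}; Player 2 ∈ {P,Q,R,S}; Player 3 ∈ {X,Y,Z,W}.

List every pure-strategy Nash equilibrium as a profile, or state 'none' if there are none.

Nash profiles: (A,S,Y)

(A,P,X): not NE [P2→S gives 4>1; P3→Z gives 9>0]
(A,P,Y): not NE [P2→S gives 10>6; P3→Z gives 9>1]
(A,P,Z): not NE [P2→R gives 7>6]
(A,P,W): not NE [P1→B gives 8>4; P3→Z gives 9>7]
(A,Q,X): not NE [P3→Z gives 7>2]
(A,Q,Y): not NE [P2→S gives 10>5; P3→Z gives 7>1]
(A,Q,Z): not NE [P2→R gives 7>3]
(A,Q,W): not NE [P2→P gives 9>6; P3→Z gives 7>3]
(A,R,X): not NE [P1→B gives 9>8; P3→W gives 9>7]
(A,R,Y): not NE [P2→S gives 10>9; P3→W gives 9>4]
(A,R,Z): not NE [P3→W gives 9>7]
(A,R,W): not NE [P2→P gives 9>8]
(A,S,X): not NE [P3→Y gives 7>1]
(A,S,Y): NE
(A,S,Z): not NE [P2→R gives 7>2; P3→Y gives 7>6]
(A,S,W): not NE [P2→P gives 9>5; P3→Y gives 7>4]
(B,P,X): not NE [P1→A gives 6>0]
(B,P,Y): not NE [P1→A gives 9>3; P2→R gives 8>0]
(B,P,Z): not NE [P1→A gives 5>3; P3→W gives 9>5]
(B,P,W): not NE [P2→S gives 8>3]
(B,Q,X): not NE [P1→A gives 7>5; P2→P gives 9>1; P3→Y gives 7>6]
(B,Q,Y): not NE [P2→R gives 8>3]
(B,Q,Z): not NE [P1→A gives 9>0; P2→S gives 2>1; P3→Y gives 7>6]
(B,Q,W): not NE [P1→A gives 9>3; P2→S gives 8>7; P3→Y gives 7>4]
(B,R,X): not NE [P2→P gives 9>8; P3→W gives 7>2]
(B,R,Y): not NE [P1→A gives 7>5; P3→W gives 7>3]
(B,R,Z): not NE [P1→A gives 9>3; P2→S gives 2>0; P3→W gives 7>5]
(B,R,W): not NE [P1→A gives 8>2; P2→S gives 8>6]
(B,S,X): not NE [P1→A gives 3>1; P2→P gives 9>7]
(B,S,Y): not NE [P1→A gives 6>5; P2→R gives 8>3; P3→X gives 9>7]
(B,S,Z): not NE [P3→X gives 9>4]
(B,S,W): not NE [P3→X gives 9>1]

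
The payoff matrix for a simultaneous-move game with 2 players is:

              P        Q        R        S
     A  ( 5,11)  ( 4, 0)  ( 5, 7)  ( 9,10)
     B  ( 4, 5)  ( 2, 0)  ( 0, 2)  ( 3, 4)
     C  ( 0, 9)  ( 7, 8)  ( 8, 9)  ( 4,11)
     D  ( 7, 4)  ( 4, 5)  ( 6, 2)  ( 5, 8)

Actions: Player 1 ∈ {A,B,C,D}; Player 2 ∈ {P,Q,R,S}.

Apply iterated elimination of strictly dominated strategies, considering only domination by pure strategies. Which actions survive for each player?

Remaining: P1:{A,D} P2:{P,S}

P1 drop B (A beats it: P:5>4 Q:4>2 R:5>0 S:9>3)
P2 drop Q (S beats it: A:10>0 C:11>8 D:8>5)
P2 drop R (S beats it: A:10>7 C:11>9 D:8>2)
P1 drop C (A beats it: P:5>0 S:9>4)
P1→{A,D} P2→{P,S}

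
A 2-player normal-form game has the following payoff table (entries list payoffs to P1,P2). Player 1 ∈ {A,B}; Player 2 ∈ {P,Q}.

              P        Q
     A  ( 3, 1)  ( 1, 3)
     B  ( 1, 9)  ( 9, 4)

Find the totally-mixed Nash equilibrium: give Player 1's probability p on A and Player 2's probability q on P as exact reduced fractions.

p=5/7, q=4/5

P1 indiff ⇒ q·3+(1-q)·1 = q·1+(1-q)·9 ⇒ q(2) = (1-q)(8) ⇒ q = 4/5
P2 indiff ⇒ p·1+(1-p)·9 = p·3+(1-p)·4 ⇒ p(-2) = (1-p)(-5) ⇒ p = 5/7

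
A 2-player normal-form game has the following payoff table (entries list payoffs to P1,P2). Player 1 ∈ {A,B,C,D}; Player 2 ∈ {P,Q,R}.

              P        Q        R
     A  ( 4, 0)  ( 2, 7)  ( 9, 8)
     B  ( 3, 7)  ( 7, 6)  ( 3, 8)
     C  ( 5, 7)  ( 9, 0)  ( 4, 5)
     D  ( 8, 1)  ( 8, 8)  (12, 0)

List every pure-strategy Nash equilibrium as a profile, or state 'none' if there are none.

(A,P): not NE [P1→D gives 8>4; P2→R gives 8>0]
(A,Q): not NE [P1→C gives 9>2; P2→R gives 8>7]
(A,R): not NE [P1→D gives 12>9]
(B,P): not NE [P1→D gives 8>3; P2→R gives 8>7]
(B,Q): not NE [P1→C gives 9>7; P2→R gives 8>6]
(B,R): not NE [P1→D gives 12>3]
(C,P): not NE [P1→D gives 8>5]
(C,Q): not NE [P2→P gives 7>0]
(C,R): not NE [P1→D gives 12>4; P2→P gives 7>5]
(D,P): not NE [P2→Q gives 8>1]
(D,Q): not NE [P1→C gives 9>8]
(D,R): not NE [P2→Q gives 8>0]

Equilibria: none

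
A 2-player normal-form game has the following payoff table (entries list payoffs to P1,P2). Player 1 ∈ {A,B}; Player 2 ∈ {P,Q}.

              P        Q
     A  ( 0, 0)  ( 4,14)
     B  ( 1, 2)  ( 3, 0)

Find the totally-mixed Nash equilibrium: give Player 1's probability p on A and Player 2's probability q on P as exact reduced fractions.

(p,q) = (1/8, 1/2)

P1 indiff ⇒ q·0+(1-q)·4 = q·1+(1-q)·3 ⇒ q(-1) = (1-q)(-1) ⇒ q = 1/2
P2 indiff ⇒ p·0+(1-p)·2 = p·14+(1-p)·0 ⇒ p(-14) = (1-p)(-2) ⇒ p = 1/8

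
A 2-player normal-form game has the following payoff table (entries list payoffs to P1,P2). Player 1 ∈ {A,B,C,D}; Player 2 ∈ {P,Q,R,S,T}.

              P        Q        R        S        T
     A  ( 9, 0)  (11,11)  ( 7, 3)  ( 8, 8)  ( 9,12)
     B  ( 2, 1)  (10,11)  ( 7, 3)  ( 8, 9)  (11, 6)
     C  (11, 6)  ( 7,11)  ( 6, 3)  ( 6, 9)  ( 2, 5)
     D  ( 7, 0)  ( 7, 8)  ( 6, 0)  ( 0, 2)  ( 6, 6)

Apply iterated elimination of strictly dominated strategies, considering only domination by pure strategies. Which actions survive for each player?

IESDS → P1:{A,B} P2:{Q,T}

P1 drop D (A beats it: P:9>7 Q:11>7 R:7>6 S:8>0 T:9>6)
P2 drop P (Q beats it: A:11>0 B:11>1 C:11>6)
P1 drop C (A beats it: Q:11>7 R:7>6 S:8>6 T:9>2)
P2 drop R (Q beats it: A:11>3 B:11>3)
P2 drop S (Q beats it: A:11>8 B:11>9)
P1→{A,B} P2→{Q,T}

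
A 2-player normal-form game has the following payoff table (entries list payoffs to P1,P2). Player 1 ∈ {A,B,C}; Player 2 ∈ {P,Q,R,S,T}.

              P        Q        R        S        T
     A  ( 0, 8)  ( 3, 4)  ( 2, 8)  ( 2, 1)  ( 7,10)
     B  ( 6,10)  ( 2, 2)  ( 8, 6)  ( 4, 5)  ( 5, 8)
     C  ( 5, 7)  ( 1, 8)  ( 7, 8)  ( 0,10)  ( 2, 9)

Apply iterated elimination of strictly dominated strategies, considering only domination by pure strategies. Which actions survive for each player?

P1 drop C (B beats it: P:6>5 Q:2>1 R:8>7 S:4>0 T:5>2)
P2 drop Q (P beats it: A:8>4 B:10>2)
P2 drop R (T beats it: A:10>8 B:8>6)
P2 drop S (P beats it: A:8>1 B:10>5)
P1→{A,B} P2→{P,T}

Remaining: P1:{A,B} P2:{P,T}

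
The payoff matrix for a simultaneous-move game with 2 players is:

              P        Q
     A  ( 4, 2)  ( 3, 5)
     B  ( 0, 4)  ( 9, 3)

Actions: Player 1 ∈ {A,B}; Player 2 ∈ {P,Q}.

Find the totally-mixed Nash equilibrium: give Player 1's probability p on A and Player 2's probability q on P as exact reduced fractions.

P1 indiff ⇒ q·4+(1-q)·3 = q·0+(1-q)·9 ⇒ q(4) = (1-q)(6) ⇒ q = 3/5
P2 indiff ⇒ p·2+(1-p)·4 = p·5+(1-p)·3 ⇒ p(-3) = (1-p)(-1) ⇒ p = 1/4

p=1/4, q=3/5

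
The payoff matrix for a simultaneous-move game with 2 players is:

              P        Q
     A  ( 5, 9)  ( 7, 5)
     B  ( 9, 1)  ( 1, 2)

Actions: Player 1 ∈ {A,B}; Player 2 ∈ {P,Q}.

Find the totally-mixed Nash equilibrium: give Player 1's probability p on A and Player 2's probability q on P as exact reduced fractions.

P1 indiff ⇒ q·5+(1-q)·7 = q·9+(1-q)·1 ⇒ q(-4) = (1-q)(-6) ⇒ q = 3/5
P2 indiff ⇒ p·9+(1-p)·1 = p·5+(1-p)·2 ⇒ p(4) = (1-p)(1) ⇒ p = 1/5

P1 mixes 1/5 on A; P2 mixes 3/5 on P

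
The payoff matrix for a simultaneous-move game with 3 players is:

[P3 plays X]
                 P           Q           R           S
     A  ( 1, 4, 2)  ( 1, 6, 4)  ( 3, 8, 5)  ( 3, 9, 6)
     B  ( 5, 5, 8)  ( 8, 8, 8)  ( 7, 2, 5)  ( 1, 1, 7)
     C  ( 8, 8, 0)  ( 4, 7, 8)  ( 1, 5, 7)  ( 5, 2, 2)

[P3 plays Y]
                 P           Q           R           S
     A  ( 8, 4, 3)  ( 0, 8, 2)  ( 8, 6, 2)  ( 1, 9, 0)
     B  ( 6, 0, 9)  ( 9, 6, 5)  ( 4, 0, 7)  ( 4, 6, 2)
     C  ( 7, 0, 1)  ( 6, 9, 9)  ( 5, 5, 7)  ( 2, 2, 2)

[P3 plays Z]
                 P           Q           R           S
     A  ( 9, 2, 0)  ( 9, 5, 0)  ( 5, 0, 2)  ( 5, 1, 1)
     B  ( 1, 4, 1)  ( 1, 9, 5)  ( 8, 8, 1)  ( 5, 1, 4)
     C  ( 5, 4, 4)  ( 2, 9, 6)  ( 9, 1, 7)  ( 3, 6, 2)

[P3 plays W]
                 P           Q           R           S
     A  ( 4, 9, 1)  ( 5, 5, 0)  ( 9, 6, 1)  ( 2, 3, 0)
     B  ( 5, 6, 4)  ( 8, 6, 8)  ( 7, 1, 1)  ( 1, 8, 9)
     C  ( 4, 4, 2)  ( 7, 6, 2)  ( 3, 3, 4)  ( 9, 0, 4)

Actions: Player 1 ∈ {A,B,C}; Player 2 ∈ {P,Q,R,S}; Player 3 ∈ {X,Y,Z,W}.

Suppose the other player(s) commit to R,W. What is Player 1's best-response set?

u_1(A vs R,W) = 9
u_1(B vs R,W) = 7
u_1(C vs R,W) = 3
max payoff 9 at {A}

P1 best: {A}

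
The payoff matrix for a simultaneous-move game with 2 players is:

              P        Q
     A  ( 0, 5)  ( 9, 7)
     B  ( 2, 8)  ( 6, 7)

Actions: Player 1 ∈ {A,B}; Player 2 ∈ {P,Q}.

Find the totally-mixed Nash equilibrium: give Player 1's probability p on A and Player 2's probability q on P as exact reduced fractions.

p=1/3, q=3/5

P1 indiff ⇒ q·0+(1-q)·9 = q·2+(1-q)·6 ⇒ q(-2) = (1-q)(-3) ⇒ q = 3/5
P2 indiff ⇒ p·5+(1-p)·8 = p·7+(1-p)·7 ⇒ p(-2) = (1-p)(-1) ⇒ p = 1/3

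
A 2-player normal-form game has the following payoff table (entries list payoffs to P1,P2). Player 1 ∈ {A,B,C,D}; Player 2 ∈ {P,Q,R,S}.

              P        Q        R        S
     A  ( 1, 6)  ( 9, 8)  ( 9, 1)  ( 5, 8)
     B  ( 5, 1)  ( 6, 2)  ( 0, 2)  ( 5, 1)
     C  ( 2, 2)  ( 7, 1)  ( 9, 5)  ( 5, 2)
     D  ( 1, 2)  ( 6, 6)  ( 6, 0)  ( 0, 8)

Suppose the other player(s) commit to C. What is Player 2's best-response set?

P2 best: {R}

u_2(P vs C) = 2
u_2(Q vs C) = 1
u_2(R vs C) = 5
u_2(S vs C) = 2
max payoff 5 at {R}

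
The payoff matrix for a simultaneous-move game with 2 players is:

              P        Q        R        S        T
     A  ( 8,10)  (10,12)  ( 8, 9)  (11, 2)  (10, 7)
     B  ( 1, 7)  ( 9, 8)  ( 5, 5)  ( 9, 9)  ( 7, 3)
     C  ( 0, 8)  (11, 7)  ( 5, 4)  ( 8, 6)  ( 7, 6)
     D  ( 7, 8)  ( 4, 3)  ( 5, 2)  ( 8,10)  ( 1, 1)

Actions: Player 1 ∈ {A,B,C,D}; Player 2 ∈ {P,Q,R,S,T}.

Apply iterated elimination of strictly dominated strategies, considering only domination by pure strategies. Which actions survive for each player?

P1 drop B (A beats it: P:8>1 Q:10>9 R:8>5 S:11>9 T:10>7)
P1 drop D (A beats it: P:8>7 Q:10>4 R:8>5 S:11>8 T:10>1)
P2 drop R (P beats it: A:10>9 C:8>4)
P2 drop S (P beats it: A:10>2 C:8>6)
P2 drop T (P beats it: A:10>7 C:8>6)
P1→{A,C} P2→{P,Q}

IESDS → P1:{A,C} P2:{P,Q}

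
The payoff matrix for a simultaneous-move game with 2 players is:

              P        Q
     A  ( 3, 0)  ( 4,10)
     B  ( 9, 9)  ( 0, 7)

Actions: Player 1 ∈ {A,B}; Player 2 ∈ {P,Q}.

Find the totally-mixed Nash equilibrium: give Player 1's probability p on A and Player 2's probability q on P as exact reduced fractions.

P1 indiff ⇒ q·3+(1-q)·4 = q·9+(1-q)·0 ⇒ q(-6) = (1-q)(-4) ⇒ q = 2/5
P2 indiff ⇒ p·0+(1-p)·9 = p·10+(1-p)·7 ⇒ p(-10) = (1-p)(-2) ⇒ p = 1/6

P1 mixes 1/6 on A; P2 mixes 2/5 on P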